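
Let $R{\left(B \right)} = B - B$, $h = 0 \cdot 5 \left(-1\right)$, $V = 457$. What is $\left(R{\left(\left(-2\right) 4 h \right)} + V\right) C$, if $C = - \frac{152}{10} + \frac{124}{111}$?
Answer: $- \frac{3571912}{555} \approx -6435.9$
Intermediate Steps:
$h = 0$ ($h = 0 \left(-1\right) = 0$)
$C = - \frac{7816}{555}$ ($C = \left(-152\right) \frac{1}{10} + 124 \cdot \frac{1}{111} = - \frac{76}{5} + \frac{124}{111} = - \frac{7816}{555} \approx -14.083$)
$R{\left(B \right)} = 0$
$\left(R{\left(\left(-2\right) 4 h \right)} + V\right) C = \left(0 + 457\right) \left(- \frac{7816}{555}\right) = 457 \left(- \frac{7816}{555}\right) = - \frac{3571912}{555}$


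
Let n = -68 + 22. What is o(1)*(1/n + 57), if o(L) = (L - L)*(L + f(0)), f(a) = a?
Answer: 0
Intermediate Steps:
n = -46
o(L) = 0 (o(L) = (L - L)*(L + 0) = 0*L = 0)
o(1)*(1/n + 57) = 0*(1/(-46) + 57) = 0*(-1/46 + 57) = 0*(2621/46) = 0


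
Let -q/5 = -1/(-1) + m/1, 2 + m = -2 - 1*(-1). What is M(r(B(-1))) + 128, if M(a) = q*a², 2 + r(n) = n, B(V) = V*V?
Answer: 138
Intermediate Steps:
B(V) = V²
r(n) = -2 + n
m = -3 (m = -2 + (-2 - 1*(-1)) = -2 + (-2 + 1) = -2 - 1 = -3)
q = 10 (q = -5*(-1/(-1) - 3/1) = -5*(-1*(-1) - 3*1) = -5*(1 - 3) = -5*(-2) = 10)
M(a) = 10*a²
M(r(B(-1))) + 128 = 10*(-2 + (-1)²)² + 128 = 10*(-2 + 1)² + 128 = 10*(-1)² + 128 = 10*1 + 128 = 10 + 128 = 138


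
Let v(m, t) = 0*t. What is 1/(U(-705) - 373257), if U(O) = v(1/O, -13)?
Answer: -1/373257 ≈ -2.6791e-6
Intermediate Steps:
v(m, t) = 0
U(O) = 0
1/(U(-705) - 373257) = 1/(0 - 373257) = 1/(-373257) = -1/373257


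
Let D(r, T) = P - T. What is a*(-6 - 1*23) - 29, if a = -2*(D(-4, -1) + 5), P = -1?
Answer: 261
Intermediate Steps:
D(r, T) = -1 - T
a = -10 (a = -2*((-1 - 1*(-1)) + 5) = -2*((-1 + 1) + 5) = -2*(0 + 5) = -2*5 = -10)
a*(-6 - 1*23) - 29 = -10*(-6 - 1*23) - 29 = -10*(-6 - 23) - 29 = -10*(-29) - 29 = 290 - 29 = 261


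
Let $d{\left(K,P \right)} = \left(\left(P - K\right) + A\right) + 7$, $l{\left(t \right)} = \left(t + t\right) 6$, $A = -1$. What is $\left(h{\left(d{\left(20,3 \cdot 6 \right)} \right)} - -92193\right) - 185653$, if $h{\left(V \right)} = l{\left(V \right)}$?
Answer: $-93412$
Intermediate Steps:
$l{\left(t \right)} = 12 t$ ($l{\left(t \right)} = 2 t 6 = 12 t$)
$d{\left(K,P \right)} = 6 + P - K$ ($d{\left(K,P \right)} = \left(\left(P - K\right) - 1\right) + 7 = \left(-1 + P - K\right) + 7 = 6 + P - K$)
$h{\left(V \right)} = 12 V$
$\left(h{\left(d{\left(20,3 \cdot 6 \right)} \right)} - -92193\right) - 185653 = \left(12 \left(6 + 3 \cdot 6 - 20\right) - -92193\right) - 185653 = \left(12 \left(6 + 18 - 20\right) + 92193\right) - 185653 = \left(12 \cdot 4 + 92193\right) - 185653 = \left(48 + 92193\right) - 185653 = 92241 - 185653 = -93412$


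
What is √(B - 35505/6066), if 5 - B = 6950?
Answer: 155*I*√131430/674 ≈ 83.372*I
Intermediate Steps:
B = -6945 (B = 5 - 1*6950 = 5 - 6950 = -6945)
√(B - 35505/6066) = √(-6945 - 35505/6066) = √(-6945 - 35505*1/6066) = √(-6945 - 3945/674) = √(-4684875/674) = 155*I*√131430/674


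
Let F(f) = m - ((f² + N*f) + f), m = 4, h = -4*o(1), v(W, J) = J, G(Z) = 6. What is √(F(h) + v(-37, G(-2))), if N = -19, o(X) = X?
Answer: I*√78 ≈ 8.8318*I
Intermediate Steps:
h = -4 (h = -4*1 = -4)
F(f) = 4 - f² + 18*f (F(f) = 4 - ((f² - 19*f) + f) = 4 - (f² - 18*f) = 4 + (-f² + 18*f) = 4 - f² + 18*f)
√(F(h) + v(-37, G(-2))) = √((4 - 1*(-4)² + 18*(-4)) + 6) = √((4 - 1*16 - 72) + 6) = √((4 - 16 - 72) + 6) = √(-84 + 6) = √(-78) = I*√78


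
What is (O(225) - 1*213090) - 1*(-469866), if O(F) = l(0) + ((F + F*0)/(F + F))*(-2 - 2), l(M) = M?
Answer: 256774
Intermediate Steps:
O(F) = -2 (O(F) = 0 + ((F + F*0)/(F + F))*(-2 - 2) = 0 + ((F + 0)/((2*F)))*(-4) = 0 + (F*(1/(2*F)))*(-4) = 0 + (½)*(-4) = 0 - 2 = -2)
(O(225) - 1*213090) - 1*(-469866) = (-2 - 1*213090) - 1*(-469866) = (-2 - 213090) + 469866 = -213092 + 469866 = 256774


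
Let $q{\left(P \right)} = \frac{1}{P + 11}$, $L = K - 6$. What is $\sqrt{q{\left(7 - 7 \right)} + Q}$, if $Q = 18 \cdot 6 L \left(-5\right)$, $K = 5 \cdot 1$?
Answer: $\frac{\sqrt{65351}}{11} \approx 23.24$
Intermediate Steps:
$K = 5$
$L = -1$ ($L = 5 - 6 = -1$)
$Q = 540$ ($Q = 18 \cdot 6 \left(-1\right) \left(-5\right) = 18 \left(\left(-6\right) \left(-5\right)\right) = 18 \cdot 30 = 540$)
$q{\left(P \right)} = \frac{1}{11 + P}$
$\sqrt{q{\left(7 - 7 \right)} + Q} = \sqrt{\frac{1}{11 + \left(7 - 7\right)} + 540} = \sqrt{\frac{1}{11 + 0} + 540} = \sqrt{\frac{1}{11} + 540} = \sqrt{\frac{5941}{11}} = \frac{\sqrt{65351}}{11}$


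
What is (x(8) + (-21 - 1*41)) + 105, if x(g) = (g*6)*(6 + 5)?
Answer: 571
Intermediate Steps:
x(g) = 66*g (x(g) = (6*g)*11 = 66*g)
(x(8) + (-21 - 1*41)) + 105 = (66*8 + (-21 - 1*41)) + 105 = (528 + (-21 - 41)) + 105 = (528 - 62) + 105 = 466 + 105 = 571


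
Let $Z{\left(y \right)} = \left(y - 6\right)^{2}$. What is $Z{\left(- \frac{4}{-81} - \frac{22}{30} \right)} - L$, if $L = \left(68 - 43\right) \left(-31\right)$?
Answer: $\frac{134447224}{164025} \approx 819.67$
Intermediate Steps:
$L = -775$ ($L = 25 \left(-31\right) = -775$)
$Z{\left(y \right)} = \left(-6 + y\right)^{2}$
$Z{\left(- \frac{4}{-81} - \frac{22}{30} \right)} - L = \left(-6 - \left(- \frac{4}{81} + \frac{11}{15}\right)\right)^{2} - -775 = \left(-6 - \frac{277}{405}\right)^{2} + 775 = \left(- \frac{2707}{405}\right)^{2} + 775 = \frac{7327849}{164025} + 775 = \frac{134447224}{164025}$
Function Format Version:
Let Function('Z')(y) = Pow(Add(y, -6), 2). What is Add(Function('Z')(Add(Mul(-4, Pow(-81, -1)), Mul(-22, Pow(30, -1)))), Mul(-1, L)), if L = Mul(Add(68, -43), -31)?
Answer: Rational(134447224, 164025) ≈ 819.67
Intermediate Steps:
L = -775 (L = Mul(25, -31) = -775)
Function('Z')(y) = Pow(Add(-6, y), 2)
Add(Function('Z')(Add(Mul(-4, Pow(-81, -1)), Mul(-22, Pow(30, -1)))), Mul(-1, L)) = Add(Pow(Add(-6, Add(Mul(-4, Pow(-81, -1)), Mul(-22, Pow(30, -1)))), 2), Mul(-1, -775)) = Add(Pow(Add(-6, Add(Mul(-4, Rational(-1, 81)), Mul(-22, Rational(1, 30)))), 2), 775) = Add(Pow(Add(-6, Add(Rational(4, 81), Rational(-11, 15))), 2), 775) = Add(Pow(Add(-6, Rational(-277, 405)), 2), 775) = Add(Pow(Rational(-2707, 405), 2), 775) = Add(Rational(7327849, 164025), 775) = Rational(134447224, 164025)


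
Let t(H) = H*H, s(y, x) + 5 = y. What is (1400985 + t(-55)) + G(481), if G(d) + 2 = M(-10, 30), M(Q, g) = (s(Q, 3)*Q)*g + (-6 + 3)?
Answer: 1408505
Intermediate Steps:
s(y, x) = -5 + y
M(Q, g) = -3 + Q*g*(-5 + Q) (M(Q, g) = ((-5 + Q)*Q)*g + (-6 + 3) = (Q*(-5 + Q))*g - 3 = Q*g*(-5 + Q) - 3 = -3 + Q*g*(-5 + Q))
G(d) = 4495 (G(d) = -2 + (-3 - 10*30*(-5 - 10)) = -2 + (-3 - 10*30*(-15)) = -2 + (-3 + 4500) = -2 + 4497 = 4495)
t(H) = H²
(1400985 + t(-55)) + G(481) = (1400985 + (-55)²) + 4495 = (1400985 + 3025) + 4495 = 1404010 + 4495 = 1408505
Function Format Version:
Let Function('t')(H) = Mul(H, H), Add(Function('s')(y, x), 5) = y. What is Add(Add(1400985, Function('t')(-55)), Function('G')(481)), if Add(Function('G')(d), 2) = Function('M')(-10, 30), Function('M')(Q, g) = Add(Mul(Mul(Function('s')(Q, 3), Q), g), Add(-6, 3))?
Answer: 1408505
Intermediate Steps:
Function('s')(y, x) = Add(-5, y)
Function('M')(Q, g) = Add(-3, Mul(Q, g, Add(-5, Q))) (Function('M')(Q, g) = Add(Mul(Mul(Add(-5, Q), Q), g), Add(-6, 3)) = Add(Mul(Mul(Q, Add(-5, Q)), g), -3) = Add(Mul(Q, g, Add(-5, Q)), -3) = Add(-3, Mul(Q, g, Add(-5, Q))))
Function('G')(d) = 4495 (Function('G')(d) = Add(-2, Add(-3, Mul(-10, 30, Add(-5, -10)))) = Add(-2, Add(-3, Mul(-10, 30, -15))) = Add(-2, Add(-3, 4500)) = Add(-2, 4497) = 4495)
Function('t')(H) = Pow(H, 2)
Add(Add(1400985, Function('t')(-55)), Function('G')(481)) = Add(Add(1400985, Pow(-55, 2)), 4495) = Add(Add(1400985, 3025), 4495) = Add(1404010, 4495) = 1408505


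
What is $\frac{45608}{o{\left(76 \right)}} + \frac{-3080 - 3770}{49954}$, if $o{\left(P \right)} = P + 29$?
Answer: $\frac{1138791391}{2622585} \approx 434.22$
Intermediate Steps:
$o{\left(P \right)} = 29 + P$
$\frac{45608}{o{\left(76 \right)}} + \frac{-3080 - 3770}{49954} = \frac{45608}{29 + 76} + \frac{-3080 - 3770}{49954} = \frac{45608}{105} - \frac{3425}{24977} = \frac{1138791391}{2622585}$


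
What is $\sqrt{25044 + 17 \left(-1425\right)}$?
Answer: $3 \sqrt{91} \approx 28.618$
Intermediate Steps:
$\sqrt{25044 + 17 \left(-1425\right)} = \sqrt{25044 - 24225} = \sqrt{819} = 3 \sqrt{91}$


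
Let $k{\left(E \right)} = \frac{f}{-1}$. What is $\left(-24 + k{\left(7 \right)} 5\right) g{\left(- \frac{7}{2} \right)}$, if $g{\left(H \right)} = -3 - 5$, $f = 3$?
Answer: $312$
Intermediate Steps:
$g{\left(H \right)} = -8$ ($g{\left(H \right)} = -3 - 5 = -8$)
$k{\left(E \right)} = -3$ ($k{\left(E \right)} = \frac{3}{-1} = 3 \left(-1\right) = -3$)
$\left(-24 + k{\left(7 \right)} 5\right) g{\left(- \frac{7}{2} \right)} = \left(-24 - 15\right) \left(-8\right) = \left(-39\right) \left(-8\right) = 312$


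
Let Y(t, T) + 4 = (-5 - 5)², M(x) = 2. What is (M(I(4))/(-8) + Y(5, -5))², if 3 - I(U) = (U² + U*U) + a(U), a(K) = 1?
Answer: 146689/16 ≈ 9168.1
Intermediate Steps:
I(U) = 2 - 2*U² (I(U) = 3 - ((U² + U*U) + 1) = 3 - ((U² + U²) + 1) = 3 - (2*U² + 1) = 3 - (1 + 2*U²) = 3 + (-1 - 2*U²) = 2 - 2*U²)
Y(t, T) = 96 (Y(t, T) = -4 + (-5 - 5)² = -4 + (-10)² = -4 + 100 = 96)
(M(I(4))/(-8) + Y(5, -5))² = (2/(-8) + 96)² = (2*(-⅛) + 96)² = (-¼ + 96)² = (383/4)² = 146689/16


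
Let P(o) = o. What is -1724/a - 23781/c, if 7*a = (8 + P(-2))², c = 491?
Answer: -1695376/4419 ≈ -383.66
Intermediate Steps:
a = 36/7 (a = (8 - 2)²/7 = (⅐)*6² = (⅐)*36 = 36/7 ≈ 5.1429)
-1724/a - 23781/c = -1724/36/7 - 23781/491 = -1724*7/36 - 23781*1/491 = -3017/9 - 23781/491 = -1695376/4419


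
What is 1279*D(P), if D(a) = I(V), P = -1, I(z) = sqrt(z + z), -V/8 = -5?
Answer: 5116*sqrt(5) ≈ 11440.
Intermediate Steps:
V = 40 (V = -8*(-5) = 40)
I(z) = sqrt(2)*sqrt(z) (I(z) = sqrt(2*z) = sqrt(2)*sqrt(z))
D(a) = 4*sqrt(5) (D(a) = sqrt(2)*sqrt(40) = sqrt(2)*(2*sqrt(10)) = 4*sqrt(5))
1279*D(P) = 1279*(4*sqrt(5)) = 5116*sqrt(5)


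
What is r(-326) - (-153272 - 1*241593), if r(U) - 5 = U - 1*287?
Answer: 394257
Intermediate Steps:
r(U) = -282 + U (r(U) = 5 + (U - 1*287) = 5 + (U - 287) = 5 + (-287 + U) = -282 + U)
r(-326) - (-153272 - 1*241593) = (-282 - 326) - (-153272 - 1*241593) = -608 - (-153272 - 241593) = -608 - 1*(-394865) = -608 + 394865 = 394257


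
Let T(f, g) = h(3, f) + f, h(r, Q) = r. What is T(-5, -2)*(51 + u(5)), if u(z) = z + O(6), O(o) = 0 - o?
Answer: -100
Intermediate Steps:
O(o) = -o
T(f, g) = 3 + f
u(z) = -6 + z (u(z) = z - 1*6 = z - 6 = -6 + z)
T(-5, -2)*(51 + u(5)) = (3 - 5)*(51 + (-6 + 5)) = -2*(51 - 1) = -2*50 = -100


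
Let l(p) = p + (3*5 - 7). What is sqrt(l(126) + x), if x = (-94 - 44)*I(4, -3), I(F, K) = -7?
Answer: 10*sqrt(11) ≈ 33.166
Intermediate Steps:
l(p) = 8 + p (l(p) = p + (15 - 7) = p + 8 = 8 + p)
x = 966 (x = (-94 - 44)*(-7) = -138*(-7) = 966)
sqrt(l(126) + x) = sqrt((8 + 126) + 966) = sqrt(134 + 966) = sqrt(1100) = 10*sqrt(11)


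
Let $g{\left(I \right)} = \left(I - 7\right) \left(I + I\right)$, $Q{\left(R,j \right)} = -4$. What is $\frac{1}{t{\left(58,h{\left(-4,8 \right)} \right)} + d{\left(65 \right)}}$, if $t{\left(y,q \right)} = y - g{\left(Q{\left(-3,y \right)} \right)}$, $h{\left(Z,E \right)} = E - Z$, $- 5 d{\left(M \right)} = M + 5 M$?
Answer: $- \frac{1}{108} \approx -0.0092593$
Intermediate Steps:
$g{\left(I \right)} = 2 I \left(-7 + I\right)$ ($g{\left(I \right)} = \left(-7 + I\right) 2 I = 2 I \left(-7 + I\right)$)
$d{\left(M \right)} = - \frac{6 M}{5}$ ($d{\left(M \right)} = - \frac{M + 5 M}{5} = - \frac{6 M}{5}$)
$t{\left(y,q \right)} = -88 + y$ ($t{\left(y,q \right)} = y - 2 \left(-4\right) \left(-7 - 4\right) = y - 2 \left(-4\right) \left(-11\right) = y - 88 = -88 + y$)
$\frac{1}{t{\left(58,h{\left(-4,8 \right)} \right)} + d{\left(65 \right)}} = \frac{1}{\left(-88 + 58\right) - 78} = \frac{1}{-30 - 78} = \frac{1}{-108} = - \frac{1}{108}$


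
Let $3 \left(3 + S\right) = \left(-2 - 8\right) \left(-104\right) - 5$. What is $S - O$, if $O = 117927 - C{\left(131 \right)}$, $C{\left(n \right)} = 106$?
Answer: $-117479$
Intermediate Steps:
$O = 117821$ ($O = 117927 - 106 = 117821$)
$S = 342$ ($S = -3 + \frac{\left(-2 - 8\right) \left(-104\right) - 5}{3} = -3 + \frac{\left(-2 - 8\right) \left(-104\right) + \left(-146 + 141\right)}{3} = -3 + \frac{\left(-10\right) \left(-104\right) - 5}{3} = -3 + \frac{1040 - 5}{3} = -3 + \frac{1}{3} \cdot 1035 = -3 + 345 = 342$)
$S - O = 342 - 117821 = -117479$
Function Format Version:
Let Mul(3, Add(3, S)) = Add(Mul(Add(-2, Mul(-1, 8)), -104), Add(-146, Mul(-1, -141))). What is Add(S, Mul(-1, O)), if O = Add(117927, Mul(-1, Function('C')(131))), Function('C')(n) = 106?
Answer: -117479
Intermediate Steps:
O = 117821 (O = Add(117927, Mul(-1, 106)) = Add(117927, -106) = 117821)
S = 342 (S = Add(-3, Mul(Rational(1, 3), Add(Mul(Add(-2, Mul(-1, 8)), -104), Add(-146, Mul(-1, -141))))) = Add(-3, Mul(Rational(1, 3), Add(Mul(Add(-2, -8), -104), Add(-146, 141)))) = Add(-3, Mul(Rational(1, 3), Add(Mul(-10, -104), -5))) = Add(-3, Mul(Rational(1, 3), Add(1040, -5))) = Add(-3, Mul(Rational(1, 3), 1035)) = Add(-3, 345) = 342)
Add(S, Mul(-1, O)) = Add(342, Mul(-1, 117821)) = Add(342, -117821) = -117479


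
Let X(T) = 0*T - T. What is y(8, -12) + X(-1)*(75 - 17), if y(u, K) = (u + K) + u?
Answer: 62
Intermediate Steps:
y(u, K) = K + 2*u (y(u, K) = (K + u) + u = K + 2*u)
X(T) = -T (X(T) = 0 - T = -T)
y(8, -12) + X(-1)*(75 - 17) = (-12 + 2*8) + (-1*(-1))*(75 - 17) = (-12 + 16) + 1*58 = 4 + 58 = 62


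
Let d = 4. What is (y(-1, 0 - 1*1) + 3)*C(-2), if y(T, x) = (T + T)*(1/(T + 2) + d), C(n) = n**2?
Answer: -28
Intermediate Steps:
y(T, x) = 2*T*(4 + 1/(2 + T)) (y(T, x) = (T + T)*(1/(T + 2) + 4) = (2*T)*(1/(2 + T) + 4) = (2*T)*(4 + 1/(2 + T)) = 2*T*(4 + 1/(2 + T)))
(y(-1, 0 - 1*1) + 3)*C(-2) = (2*(-1)*(9 + 4*(-1))/(2 - 1) + 3)*(-2)**2 = (2*(-1)*(9 - 4)/1 + 3)*4 = (2*(-1)*1*5 + 3)*4 = (-10 + 3)*4 = -7*4 = -28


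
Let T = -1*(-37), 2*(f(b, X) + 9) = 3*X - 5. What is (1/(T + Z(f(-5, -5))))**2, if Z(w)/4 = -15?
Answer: 1/529 ≈ 0.0018904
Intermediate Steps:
f(b, X) = -23/2 + 3*X/2 (f(b, X) = -9 + (3*X - 5)/2 = -9 + (-5 + 3*X)/2 = -9 + (-5/2 + 3*X/2) = -23/2 + 3*X/2)
T = 37
Z(w) = -60 (Z(w) = 4*(-15) = -60)
(1/(T + Z(f(-5, -5))))**2 = (1/(37 - 60))**2 = (1/(-23))**2 = (-1/23)**2 = 1/529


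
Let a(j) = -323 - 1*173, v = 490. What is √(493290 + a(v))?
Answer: √492794 ≈ 701.99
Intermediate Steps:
a(j) = -496 (a(j) = -323 - 173 = -496)
√(493290 + a(v)) = √(493290 - 496) = √492794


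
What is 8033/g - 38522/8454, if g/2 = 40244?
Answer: -1516323877/340222776 ≈ -4.4569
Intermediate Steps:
g = 80488 (g = 2*40244 = 80488)
8033/g - 38522/8454 = 8033/80488 - 38522/8454 = 8033*(1/80488) - 38522*1/8454 = 8033/80488 - 19261/4227 = -1516323877/340222776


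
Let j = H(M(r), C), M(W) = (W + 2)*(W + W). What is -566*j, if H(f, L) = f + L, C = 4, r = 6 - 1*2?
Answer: -29432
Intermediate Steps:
r = 4 (r = 6 - 2 = 4)
M(W) = 2*W*(2 + W) (M(W) = (2 + W)*(2*W) = 2*W*(2 + W))
H(f, L) = L + f
j = 52 (j = 4 + 2*4*(2 + 4) = 4 + 2*4*6 = 4 + 48 = 52)
-566*j = -566*52 = -29432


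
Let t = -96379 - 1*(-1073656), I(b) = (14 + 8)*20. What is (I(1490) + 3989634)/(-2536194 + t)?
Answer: -3990074/1558917 ≈ -2.5595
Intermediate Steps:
I(b) = 440 (I(b) = 22*20 = 440)
t = 977277 (t = -96379 + 1073656 = 977277)
(I(1490) + 3989634)/(-2536194 + t) = (440 + 3989634)/(-2536194 + 977277) = 3990074/(-1558917) = 3990074*(-1/1558917) = -3990074/1558917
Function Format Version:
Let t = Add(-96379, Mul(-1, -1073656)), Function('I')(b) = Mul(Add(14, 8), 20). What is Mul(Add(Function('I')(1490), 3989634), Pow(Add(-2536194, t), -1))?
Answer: Rational(-3990074, 1558917) ≈ -2.5595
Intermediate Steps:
Function('I')(b) = 440 (Function('I')(b) = Mul(22, 20) = 440)
t = 977277 (t = Add(-96379, 1073656) = 977277)
Mul(Add(Function('I')(1490), 3989634), Pow(Add(-2536194, t), -1)) = Mul(Add(440, 3989634), Pow(Add(-2536194, 977277), -1)) = Mul(3990074, Pow(-1558917, -1)) = Mul(3990074, Rational(-1, 1558917)) = Rational(-3990074, 1558917)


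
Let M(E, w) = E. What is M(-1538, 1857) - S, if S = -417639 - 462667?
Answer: 878768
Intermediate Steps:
S = -880306
M(-1538, 1857) - S = -1538 - 1*(-880306) = -1538 + 880306 = 878768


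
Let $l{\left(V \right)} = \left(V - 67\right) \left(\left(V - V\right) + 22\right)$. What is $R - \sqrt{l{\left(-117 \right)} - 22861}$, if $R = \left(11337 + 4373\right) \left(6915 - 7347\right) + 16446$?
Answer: $-6770274 - i \sqrt{26909} \approx -6.7703 \cdot 10^{6} - 164.04 i$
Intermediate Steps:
$l{\left(V \right)} = -1474 + 22 V$ ($l{\left(V \right)} = \left(-67 + V\right) \left(0 + 22\right) = \left(-67 + V\right) 22 = -1474 + 22 V$)
$R = -6770274$ ($R = 15710 \left(-432\right) + 16446 = -6786720 + 16446 = -6770274$)
$R - \sqrt{l{\left(-117 \right)} - 22861} = -6770274 - \sqrt{\left(-1474 + 22 \left(-117\right)\right) - 22861} = -6770274 - \sqrt{\left(-1474 - 2574\right) - 22861} = -6770274 - \sqrt{-4048 - 22861} = -6770274 - \sqrt{-26909} = -6770274 - i \sqrt{26909}$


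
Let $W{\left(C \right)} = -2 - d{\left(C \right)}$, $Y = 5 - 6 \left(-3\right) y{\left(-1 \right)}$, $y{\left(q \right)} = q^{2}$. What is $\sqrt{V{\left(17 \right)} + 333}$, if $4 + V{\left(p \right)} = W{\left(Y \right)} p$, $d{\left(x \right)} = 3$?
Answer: $2 \sqrt{61} \approx 15.62$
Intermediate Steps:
$Y = 23$ ($Y = 5 - 6 \left(-3\right) \left(-1\right)^{2} = 5 - \left(-18\right) 1 = 5 - -18 = 5 + 18 = 23$)
$W{\left(C \right)} = -5$ ($W{\left(C \right)} = -2 - 3 = -5$)
$V{\left(p \right)} = -4 - 5 p$
$\sqrt{V{\left(17 \right)} + 333} = \sqrt{\left(-4 - 85\right) + 333} = \sqrt{-89 + 333} = \sqrt{244} = 2 \sqrt{61}$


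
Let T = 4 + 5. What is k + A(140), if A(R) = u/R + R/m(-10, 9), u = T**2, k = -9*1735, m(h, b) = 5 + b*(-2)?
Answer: -28437847/1820 ≈ -15625.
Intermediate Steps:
m(h, b) = 5 - 2*b
T = 9
k = -15615
u = 81 (u = 9**2 = 81)
A(R) = 81/R - R/13 (A(R) = 81/R + R/(5 - 2*9) = 81/R + R/(5 - 18) = 81/R + R/(-13) = 81/R + R*(-1/13) = 81/R - R/13)
k + A(140) = -15615 + (81/140 - 1/13*140) = -15615 + (81*(1/140) - 140/13) = -15615 + (81/140 - 140/13) = -15615 - 18547/1820 = -28437847/1820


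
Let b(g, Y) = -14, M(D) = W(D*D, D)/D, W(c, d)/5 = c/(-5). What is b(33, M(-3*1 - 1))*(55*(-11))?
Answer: 8470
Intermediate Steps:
W(c, d) = -c (W(c, d) = 5*(c/(-5)) = 5*(c*(-1/5)) = 5*(-c/5) = -c)
M(D) = -D (M(D) = (-D*D)/D = (-D**2)/D = -D)
b(33, M(-3*1 - 1))*(55*(-11)) = -770*(-11) = -14*(-605) = 8470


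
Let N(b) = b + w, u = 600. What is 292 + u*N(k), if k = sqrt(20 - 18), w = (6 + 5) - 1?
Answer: 6292 + 600*sqrt(2) ≈ 7140.5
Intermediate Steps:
w = 10 (w = 11 - 1 = 10)
k = sqrt(2) ≈ 1.4142
N(b) = 10 + b (N(b) = b + 10 = 10 + b)
292 + u*N(k) = 292 + 600*(10 + sqrt(2)) = 292 + (6000 + 600*sqrt(2)) = 6292 + 600*sqrt(2)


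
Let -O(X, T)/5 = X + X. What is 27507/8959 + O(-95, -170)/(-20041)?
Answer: 542756737/179547319 ≈ 3.0229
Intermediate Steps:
O(X, T) = -10*X (O(X, T) = -5*(X + X) = -10*X)
27507/8959 + O(-95, -170)/(-20041) = 27507/8959 - 10*(-95)/(-20041) = 27507*(1/8959) + 950*(-1/20041) = 27507/8959 - 950/20041 = 542756737/179547319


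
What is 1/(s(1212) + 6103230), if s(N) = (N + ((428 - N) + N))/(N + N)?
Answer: 303/1849278895 ≈ 1.6385e-7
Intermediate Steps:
s(N) = (428 + N)/(2*N) (s(N) = (N + 428)/((2*N)) = (428 + N)*(1/(2*N)) = (428 + N)/(2*N))
1/(s(1212) + 6103230) = 1/((½)*(428 + 1212)/1212 + 6103230) = 1/((½)*(1/1212)*1640 + 6103230) = 1/(205/303 + 6103230) = 1/(1849278895/303) = 303/1849278895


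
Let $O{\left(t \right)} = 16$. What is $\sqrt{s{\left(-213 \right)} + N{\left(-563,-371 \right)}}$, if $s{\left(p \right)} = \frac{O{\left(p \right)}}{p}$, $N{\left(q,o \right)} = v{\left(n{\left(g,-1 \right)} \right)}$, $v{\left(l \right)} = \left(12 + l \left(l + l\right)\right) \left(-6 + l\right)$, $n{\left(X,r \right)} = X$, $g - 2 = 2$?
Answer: $\frac{2 i \sqrt{998970}}{213} \approx 9.3848 i$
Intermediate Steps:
$g = 4$ ($g = 2 + 2 = 4$)
$v{\left(l \right)} = \left(-6 + l\right) \left(12 + 2 l^{2}\right)$ ($v{\left(l \right)} = \left(12 + l 2 l\right) \left(-6 + l\right) = \left(12 + 2 l^{2}\right) \left(-6 + l\right) = \left(-6 + l\right) \left(12 + 2 l^{2}\right)$)
$N{\left(q,o \right)} = -88$ ($N{\left(q,o \right)} = -72 - 12 \cdot 4^{2} + 2 \cdot 4^{3} + 12 \cdot 4 = -72 - 192 + 2 \cdot 64 + 48 = -72 - 192 + 128 + 48 = -88$)
$s{\left(p \right)} = \frac{16}{p}$
$\sqrt{s{\left(-213 \right)} + N{\left(-563,-371 \right)}} = \sqrt{\frac{16}{-213} - 88} = \sqrt{16 \left(- \frac{1}{213}\right) - 88} = \sqrt{- \frac{16}{213} - 88} = \sqrt{- \frac{18760}{213}} = \frac{2 i \sqrt{998970}}{213}$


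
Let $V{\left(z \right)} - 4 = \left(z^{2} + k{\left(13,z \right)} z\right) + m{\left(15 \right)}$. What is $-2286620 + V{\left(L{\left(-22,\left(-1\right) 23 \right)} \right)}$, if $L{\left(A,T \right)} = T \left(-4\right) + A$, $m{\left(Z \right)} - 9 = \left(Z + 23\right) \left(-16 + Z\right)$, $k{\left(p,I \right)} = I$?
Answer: $-2276845$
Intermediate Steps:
$m{\left(Z \right)} = 9 + \left(-16 + Z\right) \left(23 + Z\right)$ ($m{\left(Z \right)} = 9 + \left(Z + 23\right) \left(-16 + Z\right) = 9 + \left(23 + Z\right) \left(-16 + Z\right) = 9 + \left(-16 + Z\right) \left(23 + Z\right)$)
$L{\left(A,T \right)} = A - 4 T$ ($L{\left(A,T \right)} = - 4 T + A = A - 4 T$)
$V{\left(z \right)} = -25 + 2 z^{2}$ ($V{\left(z \right)} = 4 + \left(\left(z^{2} + z z\right) + \left(-359 + 15^{2} + 7 \cdot 15\right)\right) = 4 + \left(\left(z^{2} + z^{2}\right) + \left(-359 + 225 + 105\right)\right) = 4 + \left(2 z^{2} - 29\right) = 4 + \left(-29 + 2 z^{2}\right) = -25 + 2 z^{2}$)
$-2286620 + V{\left(L{\left(-22,\left(-1\right) 23 \right)} \right)} = -2286620 - \left(25 - 2 \left(-22 - 4 \left(\left(-1\right) 23\right)\right)^{2}\right) = -2286620 - \left(25 - 2 \left(-22 - -92\right)^{2}\right) = -2286620 - \left(25 - 2 \left(-22 + 92\right)^{2}\right) = -2286620 - \left(25 - 2 \cdot 70^{2}\right) = -2286620 + \left(-25 + 2 \cdot 4900\right) = -2286620 + \left(-25 + 9800\right) = -2286620 + 9775 = -2276845$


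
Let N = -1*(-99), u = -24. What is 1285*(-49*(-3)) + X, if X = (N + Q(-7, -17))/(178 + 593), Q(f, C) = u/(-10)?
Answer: 242730244/1285 ≈ 1.8890e+5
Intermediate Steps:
N = 99
Q(f, C) = 12/5 (Q(f, C) = -24/(-10) = -24*(-1/10) = 12/5)
X = 169/1285 (X = (99 + 12/5)/(178 + 593) = (507/5)/771 = (507/5)*(1/771) = 169/1285 ≈ 0.13152)
1285*(-49*(-3)) + X = 1285*(-49*(-3)) + 169/1285 = 1285*147 + 169/1285 = 188895 + 169/1285 = 242730244/1285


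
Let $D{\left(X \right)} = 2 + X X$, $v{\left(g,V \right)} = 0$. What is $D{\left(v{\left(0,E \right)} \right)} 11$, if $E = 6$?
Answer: $22$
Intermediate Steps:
$D{\left(X \right)} = 2 + X^{2}$
$D{\left(v{\left(0,E \right)} \right)} 11 = \left(2 + 0^{2}\right) 11 = \left(2 + 0\right) 11 = 2 \cdot 11 = 22$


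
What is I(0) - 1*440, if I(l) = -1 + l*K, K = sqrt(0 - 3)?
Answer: -441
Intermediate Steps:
K = I*sqrt(3) (K = sqrt(-3) = I*sqrt(3) ≈ 1.732*I)
I(l) = -1 + I*l*sqrt(3) (I(l) = -1 + l*(I*sqrt(3)) = -1 + I*l*sqrt(3))
I(0) - 1*440 = (-1 + I*0*sqrt(3)) - 1*440 = (-1 + 0) - 440 = -1 - 440 = -441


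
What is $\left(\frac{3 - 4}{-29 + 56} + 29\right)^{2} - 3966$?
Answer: $- \frac{2279690}{729} \approx -3127.1$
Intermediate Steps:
$\left(\frac{3 - 4}{-29 + 56} + 29\right)^{2} - 3966 = \left(- \frac{1}{27} + 29\right)^{2} - 3966 = \left(\frac{782}{27}\right)^{2} - 3966 = \frac{611524}{729} - 3966 = - \frac{2279690}{729}$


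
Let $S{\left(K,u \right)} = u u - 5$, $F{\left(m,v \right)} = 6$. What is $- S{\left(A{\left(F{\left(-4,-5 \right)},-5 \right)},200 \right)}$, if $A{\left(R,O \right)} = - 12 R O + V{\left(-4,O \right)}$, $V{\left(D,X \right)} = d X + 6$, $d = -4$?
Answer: $-39995$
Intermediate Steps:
$V{\left(D,X \right)} = 6 - 4 X$ ($V{\left(D,X \right)} = - 4 X + 6 = 6 - 4 X$)
$A{\left(R,O \right)} = 6 - 4 O - 12 O R$ ($A{\left(R,O \right)} = - 12 R O - \left(-6 + 4 O\right) = - 12 O R - \left(-6 + 4 O\right) = 6 - 4 O - 12 O R$)
$S{\left(K,u \right)} = -5 + u^{2}$ ($S{\left(K,u \right)} = u^{2} - 5 = -5 + u^{2}$)
$- S{\left(A{\left(F{\left(-4,-5 \right)},-5 \right)},200 \right)} = - (-5 + 200^{2}) = - (-5 + 40000) = \left(-1\right) 39995 = -39995$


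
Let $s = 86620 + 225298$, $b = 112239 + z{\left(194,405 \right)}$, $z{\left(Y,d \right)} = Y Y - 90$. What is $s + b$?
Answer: $461703$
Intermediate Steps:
$z{\left(Y,d \right)} = -90 + Y^{2}$ ($z{\left(Y,d \right)} = Y^{2} - 90 = -90 + Y^{2}$)
$b = 149785$ ($b = 112239 - \left(90 - 194^{2}\right) = 112239 + \left(-90 + 37636\right) = 112239 + 37546 = 149785$)
$s = 311918$
$s + b = 311918 + 149785 = 461703$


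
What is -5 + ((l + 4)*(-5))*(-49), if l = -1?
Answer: 730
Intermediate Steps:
-5 + ((l + 4)*(-5))*(-49) = -5 + ((-1 + 4)*(-5))*(-49) = -5 + (3*(-5))*(-49) = -5 - 15*(-49) = -5 + 735 = 730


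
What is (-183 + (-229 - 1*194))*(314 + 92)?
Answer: -246036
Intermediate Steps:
(-183 + (-229 - 1*194))*(314 + 92) = (-183 + (-229 - 194))*406 = (-183 - 423)*406 = -606*406 = -246036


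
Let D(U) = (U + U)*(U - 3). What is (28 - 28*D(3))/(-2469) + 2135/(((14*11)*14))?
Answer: 744421/760452 ≈ 0.97892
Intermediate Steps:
D(U) = 2*U*(-3 + U) (D(U) = (2*U)*(-3 + U) = 2*U*(-3 + U))
(28 - 28*D(3))/(-2469) + 2135/(((14*11)*14)) = (28 - 56*3*(-3 + 3))/(-2469) + 2135/(((14*11)*14)) = (28 - 56*3*0)*(-1/2469) + 2135/((154*14)) = (28 - 28*0)*(-1/2469) + 2135/2156 = (28 + 0)*(-1/2469) + 2135*(1/2156) = 28*(-1/2469) + 305/308 = -28/2469 + 305/308 = 744421/760452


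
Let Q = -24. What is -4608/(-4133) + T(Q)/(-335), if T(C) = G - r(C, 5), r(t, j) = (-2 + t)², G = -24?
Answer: 887356/276911 ≈ 3.2045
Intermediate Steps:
T(C) = -24 - (-2 + C)²
-4608/(-4133) + T(Q)/(-335) = -4608/(-4133) + (-24 - (-2 - 24)²)/(-335) = -4608*(-1/4133) + (-24 - 1*(-26)²)*(-1/335) = 4608/4133 + (-24 - 1*676)*(-1/335) = 4608/4133 + (-24 - 676)*(-1/335) = 4608/4133 - 700*(-1/335) = 4608/4133 + 140/67 = 887356/276911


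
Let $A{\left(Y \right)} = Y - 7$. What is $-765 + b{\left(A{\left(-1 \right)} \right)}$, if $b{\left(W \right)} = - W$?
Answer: $-757$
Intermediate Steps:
$A{\left(Y \right)} = -7 + Y$
$-765 + b{\left(A{\left(-1 \right)} \right)} = -765 - \left(-7 - 1\right) = -765 - -8 = -765 + 8 = -757$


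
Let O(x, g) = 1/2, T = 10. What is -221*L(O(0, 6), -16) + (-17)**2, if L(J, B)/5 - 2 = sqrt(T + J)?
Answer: -1921 - 1105*sqrt(42)/2 ≈ -5501.6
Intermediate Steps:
O(x, g) = 1/2
L(J, B) = 10 + 5*sqrt(10 + J)
-221*L(O(0, 6), -16) + (-17)**2 = -221*(10 + 5*sqrt(10 + 1/2)) + (-17)**2 = -221*(10 + 5*sqrt(21/2)) + 289 = -221*(10 + 5*(sqrt(42)/2)) + 289 = -221*(10 + 5*sqrt(42)/2) + 289 = (-2210 - 1105*sqrt(42)/2) + 289 = -1921 - 1105*sqrt(42)/2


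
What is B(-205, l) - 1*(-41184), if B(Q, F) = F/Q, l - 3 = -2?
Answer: 8442719/205 ≈ 41184.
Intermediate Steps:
l = 1 (l = 3 - 2 = 1)
B(-205, l) - 1*(-41184) = 1/(-205) - 1*(-41184) = 1*(-1/205) + 41184 = -1/205 + 41184 = 8442719/205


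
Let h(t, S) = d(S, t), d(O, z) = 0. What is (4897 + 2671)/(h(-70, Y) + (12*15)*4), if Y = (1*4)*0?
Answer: 473/45 ≈ 10.511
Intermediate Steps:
Y = 0 (Y = 4*0 = 0)
h(t, S) = 0
(4897 + 2671)/(h(-70, Y) + (12*15)*4) = (4897 + 2671)/(0 + (12*15)*4) = 7568/(0 + 180*4) = 7568/(0 + 720) = 7568/720 = 7568*(1/720) = 473/45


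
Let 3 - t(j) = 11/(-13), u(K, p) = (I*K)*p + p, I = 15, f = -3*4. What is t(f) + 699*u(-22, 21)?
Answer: -62782033/13 ≈ -4.8294e+6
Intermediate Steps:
f = -12
u(K, p) = p + 15*K*p (u(K, p) = (15*K)*p + p = 15*K*p + p = p + 15*K*p)
t(j) = 50/13 (t(j) = 3 - 11/(-13) = 3 - 11*(-1)/13 = 3 - 1*(-11/13) = 3 + 11/13 = 50/13)
t(f) + 699*u(-22, 21) = 50/13 + 699*(21*(1 + 15*(-22))) = 50/13 + 699*(21*(1 - 330)) = 50/13 + 699*(21*(-329)) = 50/13 + 699*(-6909) = 50/13 - 4829391 = -62782033/13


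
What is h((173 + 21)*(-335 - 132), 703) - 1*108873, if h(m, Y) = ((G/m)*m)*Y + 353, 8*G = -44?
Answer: -224773/2 ≈ -1.1239e+5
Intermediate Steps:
G = -11/2 (G = (⅛)*(-44) = -11/2 ≈ -5.5000)
h(m, Y) = 353 - 11*Y/2 (h(m, Y) = ((-11/(2*m))*m)*Y + 353 = -11*Y/2 + 353 = 353 - 11*Y/2)
h((173 + 21)*(-335 - 132), 703) - 1*108873 = (353 - 11/2*703) - 1*108873 = (353 - 7733/2) - 108873 = -7027/2 - 108873 = -224773/2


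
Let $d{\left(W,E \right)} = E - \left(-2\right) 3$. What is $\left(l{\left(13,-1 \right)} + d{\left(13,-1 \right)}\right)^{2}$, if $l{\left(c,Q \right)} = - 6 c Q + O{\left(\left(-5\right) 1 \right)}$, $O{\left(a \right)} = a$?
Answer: $6084$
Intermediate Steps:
$l{\left(c,Q \right)} = -5 - 6 Q c$ ($l{\left(c,Q \right)} = - 6 c Q - 5 = - 6 Q c - 5 = -5 - 6 Q c$)
$d{\left(W,E \right)} = 6 + E$ ($d{\left(W,E \right)} = E - -6 = E + 6 = 6 + E$)
$\left(l{\left(13,-1 \right)} + d{\left(13,-1 \right)}\right)^{2} = \left(\left(-5 - \left(-6\right) 13\right) + \left(6 - 1\right)\right)^{2} = \left(\left(-5 + 78\right) + 5\right)^{2} = \left(73 + 5\right)^{2} = 78^{2} = 6084$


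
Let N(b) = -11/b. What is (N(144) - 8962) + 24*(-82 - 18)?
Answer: -1636139/144 ≈ -11362.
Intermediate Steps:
(N(144) - 8962) + 24*(-82 - 18) = (-11/144 - 8962) + 24*(-82 - 18) = (-11*1/144 - 8962) + 24*(-100) = (-11/144 - 8962) - 2400 = -1290539/144 - 2400 = -1636139/144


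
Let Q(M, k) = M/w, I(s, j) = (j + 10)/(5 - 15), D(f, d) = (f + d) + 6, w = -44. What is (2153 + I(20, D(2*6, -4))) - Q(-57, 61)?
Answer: 472847/220 ≈ 2149.3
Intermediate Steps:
D(f, d) = 6 + d + f (D(f, d) = (d + f) + 6 = 6 + d + f)
I(s, j) = -1 - j/10 (I(s, j) = (10 + j)/(-10) = (10 + j)*(-1/10) = -1 - j/10)
Q(M, k) = -M/44 (Q(M, k) = M/(-44) = M*(-1/44) = -M/44)
(2153 + I(20, D(2*6, -4))) - Q(-57, 61) = (2153 + (-1 - (6 - 4 + 2*6)/10)) - (-1)*(-57)/44 = (2153 + (-1 - (6 - 4 + 12)/10)) - 1*57/44 = (2153 + (-1 - 1/10*14)) - 57/44 = (2153 + (-1 - 7/5)) - 57/44 = (2153 - 12/5) - 57/44 = 10753/5 - 57/44 = 472847/220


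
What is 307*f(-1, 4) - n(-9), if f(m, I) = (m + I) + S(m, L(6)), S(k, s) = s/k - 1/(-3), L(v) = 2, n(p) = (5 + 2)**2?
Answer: 1081/3 ≈ 360.33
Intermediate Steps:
n(p) = 49 (n(p) = 7**2 = 49)
S(k, s) = 1/3 + s/k (S(k, s) = s/k - 1*(-1/3) = s/k + 1/3 = 1/3 + s/k)
f(m, I) = I + m + (2 + m/3)/m (f(m, I) = (m + I) + (2 + m/3)/m = (I + m) + (2 + m/3)/m = I + m + (2 + m/3)/m)
307*f(-1, 4) - n(-9) = 307*(1/3 + 4 - 1 + 2/(-1)) - 1*49 = 307*(1/3 + 4 - 1 + 2*(-1)) - 49 = 307*(1/3 + 4 - 1 - 2) - 49 = 307*(4/3) - 49 = 1228/3 - 49 = 1081/3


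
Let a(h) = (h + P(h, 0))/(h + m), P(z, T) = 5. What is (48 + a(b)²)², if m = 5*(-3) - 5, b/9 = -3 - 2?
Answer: 66846976/28561 ≈ 2340.5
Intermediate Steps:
b = -45 (b = 9*(-3 - 2) = 9*(-5) = -45)
m = -20 (m = -15 - 5 = -20)
a(h) = (5 + h)/(-20 + h) (a(h) = (h + 5)/(h - 20) = (5 + h)/(-20 + h))
(48 + a(b)²)² = (48 + ((5 - 45)/(-20 - 45))²)² = (48 + (-40/(-65))²)² = (48 + (-1/65*(-40))²)² = (48 + (8/13)²)² = (48 + 64/169)² = (8176/169)² = 66846976/28561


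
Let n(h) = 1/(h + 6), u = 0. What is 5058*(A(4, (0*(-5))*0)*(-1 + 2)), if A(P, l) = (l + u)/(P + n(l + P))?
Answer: 0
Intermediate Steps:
n(h) = 1/(6 + h)
A(P, l) = l/(P + 1/(6 + P + l)) (A(P, l) = (l + 0)/(P + 1/(6 + (l + P))) = l/(P + 1/(6 + (P + l))) = l/(P + 1/(6 + P + l)))
5058*(A(4, (0*(-5))*0)*(-1 + 2)) = 5058*((((0*(-5))*0)*(6 + 4 + (0*(-5))*0)/(1 + 4*(6 + 4 + (0*(-5))*0)))*(-1 + 2)) = 5058*(((0*0)*(6 + 4 + 0*0)/(1 + 4*(6 + 4 + 0*0)))*1) = 5058*((0*(6 + 4 + 0)/(1 + 4*(6 + 4 + 0)))*1) = 5058*((0*10/(1 + 4*10))*1) = 5058*((0*10/(1 + 40))*1) = 5058*((0*10/41)*1) = 5058*((0*(1/41)*10)*1) = 5058*(0*1) = 5058*0 = 0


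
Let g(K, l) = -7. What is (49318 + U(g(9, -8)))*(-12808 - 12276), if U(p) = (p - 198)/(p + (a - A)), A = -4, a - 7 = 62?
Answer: -40821488386/33 ≈ -1.2370e+9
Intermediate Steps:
a = 69 (a = 7 + 62 = 69)
U(p) = (-198 + p)/(73 + p) (U(p) = (p - 198)/(p + (69 - 1*(-4))) = (-198 + p)/(p + (69 + 4)) = (-198 + p)/(p + 73) = (-198 + p)/(73 + p))
(49318 + U(g(9, -8)))*(-12808 - 12276) = (49318 + (-198 - 7)/(73 - 7))*(-12808 - 12276) = (49318 - 205/66)*(-25084) = (3254783/66)*(-25084) = -40821488386/33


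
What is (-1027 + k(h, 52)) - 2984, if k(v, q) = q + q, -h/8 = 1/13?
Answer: -3907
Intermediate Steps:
h = -8/13 ≈ -0.61539
k(v, q) = 2*q
(-1027 + k(h, 52)) - 2984 = (-1027 + 2*52) - 2984 = (-1027 + 104) - 2984 = -923 - 2984 = -3907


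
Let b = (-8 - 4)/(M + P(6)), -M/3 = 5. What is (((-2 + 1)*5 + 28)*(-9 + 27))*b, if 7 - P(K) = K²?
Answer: 1242/11 ≈ 112.91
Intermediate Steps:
P(K) = 7 - K²
M = -15 (M = -3*5 = -15)
b = 3/11 (b = (-8 - 4)/(-15 + (7 - 1*6²)) = -12/(-15 + (7 - 1*36)) = -12/(-15 + (7 - 36)) = -12/(-15 - 29) = -12/(-44) = -12*(-1/44) = 3/11 ≈ 0.27273)
(((-2 + 1)*5 + 28)*(-9 + 27))*b = (((-2 + 1)*5 + 28)*(-9 + 27))*(3/11) = ((-1*5 + 28)*18)*(3/11) = ((-5 + 28)*18)*(3/11) = (23*18)*(3/11) = 414*(3/11) = 1242/11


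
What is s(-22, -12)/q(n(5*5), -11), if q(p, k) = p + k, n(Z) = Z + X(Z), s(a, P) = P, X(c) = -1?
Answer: -12/13 ≈ -0.92308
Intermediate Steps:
n(Z) = -1 + Z (n(Z) = Z - 1 = -1 + Z)
q(p, k) = k + p
s(-22, -12)/q(n(5*5), -11) = -12/(-11 + (-1 + 5*5)) = -12/(-11 + (-1 + 25)) = -12/(-11 + 24) = -12/13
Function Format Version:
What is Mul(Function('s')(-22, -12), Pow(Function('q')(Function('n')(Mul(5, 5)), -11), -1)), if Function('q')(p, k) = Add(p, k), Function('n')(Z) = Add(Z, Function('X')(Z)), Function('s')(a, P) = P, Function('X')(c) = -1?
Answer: Rational(-12, 13) ≈ -0.92308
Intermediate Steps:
Function('n')(Z) = Add(-1, Z) (Function('n')(Z) = Add(Z, -1) = Add(-1, Z))
Function('q')(p, k) = Add(k, p)
Mul(Function('s')(-22, -12), Pow(Function('q')(Function('n')(Mul(5, 5)), -11), -1)) = Mul(-12, Pow(Add(-11, Add(-1, Mul(5, 5))), -1)) = Mul(-12, Pow(Add(-11, Add(-1, 25)), -1)) = Mul(-12, Pow(Add(-11, 24), -1)) = Mul(-12, Pow(13, -1)) = Mul(-12, Rational(1, 13)) = Rational(-12, 13)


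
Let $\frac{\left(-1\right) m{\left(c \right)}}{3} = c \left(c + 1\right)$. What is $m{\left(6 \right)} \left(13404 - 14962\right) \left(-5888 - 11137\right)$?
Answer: $-3342143700$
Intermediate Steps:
$m{\left(c \right)} = - 3 c \left(1 + c\right)$ ($m{\left(c \right)} = - 3 c \left(c + 1\right) = - 3 c \left(1 + c\right)$)
$m{\left(6 \right)} \left(13404 - 14962\right) \left(-5888 - 11137\right) = \left(-3\right) 6 \left(1 + 6\right) \left(13404 - 14962\right) \left(-5888 - 11137\right) = \left(-3\right) 6 \cdot 7 \left(\left(-1558\right) \left(-17025\right)\right) = \left(-126\right) 26524950 = -3342143700$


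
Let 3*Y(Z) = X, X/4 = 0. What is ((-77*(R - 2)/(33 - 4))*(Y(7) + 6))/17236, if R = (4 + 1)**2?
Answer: -5313/249922 ≈ -0.021259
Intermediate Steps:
X = 0 (X = 4*0 = 0)
Y(Z) = 0 (Y(Z) = (1/3)*0 = 0)
R = 25 (R = 5**2 = 25)
((-77*(R - 2)/(33 - 4))*(Y(7) + 6))/17236 = ((-77*(25 - 2)/(33 - 4))*(0 + 6))/17236 = (-1771/29*6)*(1/17236) = (-77*23/29*6)*(1/17236) = -1771/29*6*(1/17236) = -10626/29*1/17236 = -5313/249922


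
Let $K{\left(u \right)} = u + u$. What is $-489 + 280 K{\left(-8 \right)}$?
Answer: $-4969$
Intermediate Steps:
$K{\left(u \right)} = 2 u$
$-489 + 280 K{\left(-8 \right)} = -489 + 280 \cdot 2 \left(-8\right) = -489 + 280 \left(-16\right) = -489 - 4480 = -4969$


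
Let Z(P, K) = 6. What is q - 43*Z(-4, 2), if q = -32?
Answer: -290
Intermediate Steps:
q - 43*Z(-4, 2) = -32 - 43*6 = -32 - 258 = -290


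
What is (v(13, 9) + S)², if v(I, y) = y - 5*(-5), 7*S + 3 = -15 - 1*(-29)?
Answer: 62001/49 ≈ 1265.3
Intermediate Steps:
S = 11/7 (S = -3/7 + (-15 - 1*(-29))/7 = -3/7 + (-15 + 29)/7 = -3/7 + (⅐)*14 = -3/7 + 2 = 11/7 ≈ 1.5714)
v(I, y) = 25 + y (v(I, y) = y + 25 = 25 + y)
(v(13, 9) + S)² = ((25 + 9) + 11/7)² = (34 + 11/7)² = (249/7)² = 62001/49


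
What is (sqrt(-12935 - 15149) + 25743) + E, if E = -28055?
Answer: -2312 + 2*I*sqrt(7021) ≈ -2312.0 + 167.58*I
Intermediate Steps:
(sqrt(-12935 - 15149) + 25743) + E = (sqrt(-12935 - 15149) + 25743) - 28055 = (sqrt(-28084) + 25743) - 28055 = (2*I*sqrt(7021) + 25743) - 28055 = (25743 + 2*I*sqrt(7021)) - 28055 = -2312 + 2*I*sqrt(7021)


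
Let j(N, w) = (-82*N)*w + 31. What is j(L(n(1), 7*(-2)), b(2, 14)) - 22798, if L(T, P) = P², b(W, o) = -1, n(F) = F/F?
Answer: -6695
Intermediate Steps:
n(F) = 1
j(N, w) = 31 - 82*N*w (j(N, w) = -82*N*w + 31 = 31 - 82*N*w)
j(L(n(1), 7*(-2)), b(2, 14)) - 22798 = (31 - 82*(7*(-2))²*(-1)) - 22798 = (31 - 82*(-14)²*(-1)) - 22798 = (31 - 82*196*(-1)) - 22798 = (31 + 16072) - 22798 = 16103 - 22798 = -6695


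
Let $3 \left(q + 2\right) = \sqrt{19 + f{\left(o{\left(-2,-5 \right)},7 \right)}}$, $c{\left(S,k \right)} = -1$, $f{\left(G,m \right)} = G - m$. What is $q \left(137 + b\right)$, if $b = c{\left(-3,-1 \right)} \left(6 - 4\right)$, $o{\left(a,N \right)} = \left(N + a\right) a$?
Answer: $-270 + 45 \sqrt{26} \approx -40.544$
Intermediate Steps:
$o{\left(a,N \right)} = a \left(N + a\right)$
$b = -2$ ($b = - (6 - 4) = \left(-1\right) 2 = -2$)
$q = -2 + \frac{\sqrt{26}}{3}$ ($q = -2 + \frac{\sqrt{19 - \left(7 + 2 \left(-5 - 2\right)\right)}}{3} = -2 + \frac{\sqrt{19 - -7}}{3} = -2 + \frac{\sqrt{19 + \left(14 - 7\right)}}{3} = -2 + \frac{\sqrt{19 + 7}}{3} = -2 + \frac{\sqrt{26}}{3} \approx -0.30033$)
$q \left(137 + b\right) = \left(-2 + \frac{\sqrt{26}}{3}\right) \left(137 - 2\right) = \left(-2 + \frac{\sqrt{26}}{3}\right) 135 = -270 + 45 \sqrt{26}$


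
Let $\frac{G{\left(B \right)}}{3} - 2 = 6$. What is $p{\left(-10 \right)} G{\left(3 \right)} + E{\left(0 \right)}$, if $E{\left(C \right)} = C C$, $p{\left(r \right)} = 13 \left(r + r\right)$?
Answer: $-6240$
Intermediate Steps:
$G{\left(B \right)} = 24$ ($G{\left(B \right)} = 6 + 3 \cdot 6 = 6 + 18 = 24$)
$p{\left(r \right)} = 26 r$ ($p{\left(r \right)} = 13 \cdot 2 r = 26 r$)
$E{\left(C \right)} = C^{2}$
$p{\left(-10 \right)} G{\left(3 \right)} + E{\left(0 \right)} = 26 \left(-10\right) 24 + 0^{2} = \left(-260\right) 24 + 0 = -6240 + 0 = -6240$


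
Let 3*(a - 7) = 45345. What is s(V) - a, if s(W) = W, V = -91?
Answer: -15213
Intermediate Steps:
a = 15122 (a = 7 + (⅓)*45345 = 7 + 15115 = 15122)
s(V) - a = -91 - 1*15122 = -91 - 15122 = -15213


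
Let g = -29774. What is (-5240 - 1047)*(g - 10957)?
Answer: 256075797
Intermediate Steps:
(-5240 - 1047)*(g - 10957) = (-5240 - 1047)*(-29774 - 10957) = -6287*(-40731) = 256075797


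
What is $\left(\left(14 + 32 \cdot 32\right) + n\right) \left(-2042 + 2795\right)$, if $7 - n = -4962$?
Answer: $4523271$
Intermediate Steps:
$n = 4969$ ($n = 7 - -4962 = 7 + 4962 = 4969$)
$\left(\left(14 + 32 \cdot 32\right) + n\right) \left(-2042 + 2795\right) = \left(\left(14 + 32 \cdot 32\right) + 4969\right) \left(-2042 + 2795\right) = \left(\left(14 + 1024\right) + 4969\right) 753 = \left(1038 + 4969\right) 753 = 6007 \cdot 753 = 4523271$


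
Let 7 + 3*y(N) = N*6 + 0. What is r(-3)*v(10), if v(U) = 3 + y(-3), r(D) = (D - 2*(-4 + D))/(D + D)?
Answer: 88/9 ≈ 9.7778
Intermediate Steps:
y(N) = -7/3 + 2*N (y(N) = -7/3 + (N*6 + 0)/3 = -7/3 + (6*N + 0)/3 = -7/3 + (6*N)/3 = -7/3 + 2*N)
r(D) = (8 - D)/(2*D) (r(D) = (D + (8 - 2*D))/((2*D)) = (8 - D)*(1/(2*D)) = (8 - D)/(2*D))
v(U) = -16/3 (v(U) = 3 + (-7/3 + 2*(-3)) = 3 + (-7/3 - 6) = 3 - 25/3 = -16/3)
r(-3)*v(10) = ((½)*(8 - 1*(-3))/(-3))*(-16/3) = ((½)*(-⅓)*(8 + 3))*(-16/3) = ((½)*(-⅓)*11)*(-16/3) = -11/6*(-16/3) = 88/9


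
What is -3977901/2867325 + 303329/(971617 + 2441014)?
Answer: -4235121814202/3261707394025 ≈ -1.2984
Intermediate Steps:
-3977901/2867325 + 303329/(971617 + 2441014) = -3977901*1/2867325 + 303329/3412631 = -1325967/955775 + 303329*(1/3412631) = -1325967/955775 + 303329/3412631 = -4235121814202/3261707394025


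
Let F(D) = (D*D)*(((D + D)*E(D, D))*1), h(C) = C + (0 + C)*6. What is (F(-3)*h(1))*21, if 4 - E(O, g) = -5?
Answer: -71442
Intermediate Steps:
h(C) = 7*C (h(C) = C + C*6 = C + 6*C = 7*C)
E(O, g) = 9 (E(O, g) = 4 - 1*(-5) = 4 + 5 = 9)
F(D) = 18*D³ (F(D) = (D*D)*(((D + D)*9)*1) = D²*(((2*D)*9)*1) = D²*((18*D)*1) = D²*(18*D) = 18*D³)
(F(-3)*h(1))*21 = ((18*(-3)³)*(7*1))*21 = ((18*(-27))*7)*21 = -486*7*21 = -3402*21 = -71442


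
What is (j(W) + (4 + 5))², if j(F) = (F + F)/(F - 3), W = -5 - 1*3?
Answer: 13225/121 ≈ 109.30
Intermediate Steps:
W = -8 (W = -5 - 3 = -8)
j(F) = 2*F/(-3 + F) (j(F) = (2*F)/(-3 + F) = 2*F/(-3 + F))
(j(W) + (4 + 5))² = (2*(-8)/(-3 - 8) + (4 + 5))² = (2*(-8)/(-11) + 9)² = (2*(-8)*(-1/11) + 9)² = (16/11 + 9)² = (115/11)² = 13225/121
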